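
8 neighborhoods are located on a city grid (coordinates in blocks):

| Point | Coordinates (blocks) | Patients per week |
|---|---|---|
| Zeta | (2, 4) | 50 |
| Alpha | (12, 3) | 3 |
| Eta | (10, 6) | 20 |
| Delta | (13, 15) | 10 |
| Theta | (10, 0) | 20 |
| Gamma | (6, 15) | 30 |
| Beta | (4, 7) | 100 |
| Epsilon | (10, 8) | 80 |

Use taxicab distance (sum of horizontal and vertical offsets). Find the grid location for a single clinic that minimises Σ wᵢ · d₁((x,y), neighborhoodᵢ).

Manhattan distance separates: Σwᵢ(|x−xᵢ|+|y−yᵢ|) = Σwᵢ|x−xᵢ| + Σwᵢ|y−yᵢ|, so x and y are optimised independently as 1-D weighted medians.
Total weight W = 313; half = 156.5.
x-coordinate, sorted with cumulative weight:
  x=2 (Zeta, w=50) cum 50
  x=4 (Beta, w=100) cum 150
  x=6 (Gamma, w=30) cum 180  ← median
  x=10 (Eta, w=20) cum 200
  x=10 (Theta, w=20) cum 220
  x=10 (Epsilon, w=80) cum 300
  x=12 (Alpha, w=3) cum 303
  x=13 (Delta, w=10) cum 313
⇒ x* = 6
y-coordinate, sorted with cumulative weight:
  y=0 (Theta, w=20) cum 20
  y=3 (Alpha, w=3) cum 23
  y=4 (Zeta, w=50) cum 73
  y=6 (Eta, w=20) cum 93
  y=7 (Beta, w=100) cum 193  ← median
  y=8 (Epsilon, w=80) cum 273
  y=15 (Delta, w=10) cum 283
  y=15 (Gamma, w=30) cum 313
⇒ y* = 7

(6, 7)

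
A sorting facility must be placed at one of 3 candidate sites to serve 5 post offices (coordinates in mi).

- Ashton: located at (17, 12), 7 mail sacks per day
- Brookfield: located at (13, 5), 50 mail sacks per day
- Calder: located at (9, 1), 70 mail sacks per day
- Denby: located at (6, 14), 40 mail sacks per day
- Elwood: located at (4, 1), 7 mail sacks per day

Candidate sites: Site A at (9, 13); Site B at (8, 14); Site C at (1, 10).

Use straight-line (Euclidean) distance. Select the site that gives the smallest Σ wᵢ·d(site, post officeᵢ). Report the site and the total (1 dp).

Total weighted distance at each candidate:
  Site A (9, 13): total = 1561.1
  Site B (8, 14): total = 1667.2
  Site C (1, 10): total = 1928.3
Minimum is at Site A with total 1561.1 mi.

Site A, total 1561.1 mi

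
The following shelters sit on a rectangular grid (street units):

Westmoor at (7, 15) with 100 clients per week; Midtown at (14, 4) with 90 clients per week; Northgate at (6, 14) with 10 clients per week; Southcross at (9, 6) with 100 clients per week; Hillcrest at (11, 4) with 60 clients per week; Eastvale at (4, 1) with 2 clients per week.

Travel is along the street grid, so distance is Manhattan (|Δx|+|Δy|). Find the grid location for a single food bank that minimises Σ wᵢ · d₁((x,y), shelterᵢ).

Manhattan distance separates: Σwᵢ(|x−xᵢ|+|y−yᵢ|) = Σwᵢ|x−xᵢ| + Σwᵢ|y−yᵢ|, so x and y are optimised independently as 1-D weighted medians.
Total weight W = 362; half = 181.
x-coordinate, sorted with cumulative weight:
  x=4 (Eastvale, w=2) cum 2
  x=6 (Northgate, w=10) cum 12
  x=7 (Westmoor, w=100) cum 112
  x=9 (Southcross, w=100) cum 212  ← median
  x=11 (Hillcrest, w=60) cum 272
  x=14 (Midtown, w=90) cum 362
⇒ x* = 9
y-coordinate, sorted with cumulative weight:
  y=1 (Eastvale, w=2) cum 2
  y=4 (Midtown, w=90) cum 92
  y=4 (Hillcrest, w=60) cum 152
  y=6 (Southcross, w=100) cum 252  ← median
  y=14 (Northgate, w=10) cum 262
  y=15 (Westmoor, w=100) cum 362
⇒ y* = 6

(9, 6)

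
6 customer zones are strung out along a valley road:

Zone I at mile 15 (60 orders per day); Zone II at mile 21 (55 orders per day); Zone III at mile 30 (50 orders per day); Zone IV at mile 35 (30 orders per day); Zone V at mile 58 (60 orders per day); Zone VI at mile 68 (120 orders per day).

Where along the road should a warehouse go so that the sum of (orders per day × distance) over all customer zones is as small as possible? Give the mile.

For a sum of weighted absolute distances on a line, the optimum is the weighted median (not the mean). Total weight W = 375; half-weight = 187.5.
Sort by position and accumulate weight:
  mile 15 (Zone I, w=60) → cum 60
  mile 21 (Zone II, w=55) → cum 115
  mile 30 (Zone III, w=50) → cum 165
  mile 35 (Zone IV, w=30) → cum 195  ≥ 187.5 → median here
  mile 58 (Zone V, w=60) → cum 255
  mile 68 (Zone VI, w=120) → cum 375
Optimal location: mile 35.

x = 35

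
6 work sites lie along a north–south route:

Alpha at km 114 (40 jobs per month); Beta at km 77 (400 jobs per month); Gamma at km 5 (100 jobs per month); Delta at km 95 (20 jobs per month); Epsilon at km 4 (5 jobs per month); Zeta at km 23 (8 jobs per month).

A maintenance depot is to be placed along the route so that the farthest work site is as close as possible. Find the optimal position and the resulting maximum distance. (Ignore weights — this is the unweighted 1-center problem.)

location 59, max distance 55

The 1-center on a line is the midpoint of the two extreme points: leftmost at 4, rightmost at 114.
Optimal location = (4 + 114)/2 = 59; maximum distance = (114 − 4)/2 = 55.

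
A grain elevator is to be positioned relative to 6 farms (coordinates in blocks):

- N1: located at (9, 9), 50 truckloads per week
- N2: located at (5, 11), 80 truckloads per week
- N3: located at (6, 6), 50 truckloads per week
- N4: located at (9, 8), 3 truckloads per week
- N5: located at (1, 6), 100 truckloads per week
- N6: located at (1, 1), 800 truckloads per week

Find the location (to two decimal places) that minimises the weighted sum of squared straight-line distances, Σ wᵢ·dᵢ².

The minimiser of Σwᵢ‖p−pᵢ‖² is the weighted centroid p* = (Σwᵢpᵢ)/(Σwᵢ).
Σwᵢ = 1083.
Σwᵢxᵢ = 50·9 + 80·5 + 50·6 + 3·9 + 100·1 + 800·1 = 2077.
Σwᵢyᵢ = 50·9 + 80·11 + 50·6 + 3·8 + 100·6 + 800·1 = 3054.
x* = 2077/1083 = 1.92, y* = 3054/1083 = 2.82.

(1.92, 2.82)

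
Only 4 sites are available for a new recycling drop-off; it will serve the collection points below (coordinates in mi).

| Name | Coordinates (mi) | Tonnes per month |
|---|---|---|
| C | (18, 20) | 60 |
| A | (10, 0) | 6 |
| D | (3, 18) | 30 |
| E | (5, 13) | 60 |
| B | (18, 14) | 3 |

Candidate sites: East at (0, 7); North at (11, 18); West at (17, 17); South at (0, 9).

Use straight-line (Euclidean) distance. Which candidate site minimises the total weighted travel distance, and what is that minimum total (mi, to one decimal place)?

Total weighted distance at each candidate:
  East (0, 7): total = 2274.1
  North (11, 18): total = 1277.8
  West (17, 17): total = 1489.5
  South (0, 9): total = 2071.3
Minimum is at North with total 1277.8 mi.

North, total 1277.8 mi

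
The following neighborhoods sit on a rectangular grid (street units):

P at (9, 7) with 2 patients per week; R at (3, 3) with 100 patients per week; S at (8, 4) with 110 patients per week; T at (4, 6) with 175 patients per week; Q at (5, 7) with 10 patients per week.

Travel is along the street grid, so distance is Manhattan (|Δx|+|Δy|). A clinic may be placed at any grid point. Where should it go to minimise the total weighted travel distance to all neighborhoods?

Manhattan distance separates: Σwᵢ(|x−xᵢ|+|y−yᵢ|) = Σwᵢ|x−xᵢ| + Σwᵢ|y−yᵢ|, so x and y are optimised independently as 1-D weighted medians.
Total weight W = 397; half = 198.5.
x-coordinate, sorted with cumulative weight:
  x=3 (R, w=100) cum 100
  x=4 (T, w=175) cum 275  ← median
  x=5 (Q, w=10) cum 285
  x=8 (S, w=110) cum 395
  x=9 (P, w=2) cum 397
⇒ x* = 4
y-coordinate, sorted with cumulative weight:
  y=3 (R, w=100) cum 100
  y=4 (S, w=110) cum 210  ← median
  y=6 (T, w=175) cum 385
  y=7 (P, w=2) cum 387
  y=7 (Q, w=10) cum 397
⇒ y* = 4

(4, 4)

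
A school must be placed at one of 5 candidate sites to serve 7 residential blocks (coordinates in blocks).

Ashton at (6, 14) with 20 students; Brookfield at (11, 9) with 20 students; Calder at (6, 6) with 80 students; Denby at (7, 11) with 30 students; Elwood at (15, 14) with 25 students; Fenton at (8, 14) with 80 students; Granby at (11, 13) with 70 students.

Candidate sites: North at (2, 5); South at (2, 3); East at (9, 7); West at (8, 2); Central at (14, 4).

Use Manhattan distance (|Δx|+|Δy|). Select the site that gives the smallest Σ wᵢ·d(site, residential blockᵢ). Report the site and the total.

Total weighted distance at each candidate:
  North (2, 5): total = 4190
  South (2, 3): total = 4840
  East (9, 7): total = 2305
  West (8, 2): total = 3675
  Central (14, 4): total = 4135
Minimum is at East with total 2305 blocks.

East, total 2305 blocks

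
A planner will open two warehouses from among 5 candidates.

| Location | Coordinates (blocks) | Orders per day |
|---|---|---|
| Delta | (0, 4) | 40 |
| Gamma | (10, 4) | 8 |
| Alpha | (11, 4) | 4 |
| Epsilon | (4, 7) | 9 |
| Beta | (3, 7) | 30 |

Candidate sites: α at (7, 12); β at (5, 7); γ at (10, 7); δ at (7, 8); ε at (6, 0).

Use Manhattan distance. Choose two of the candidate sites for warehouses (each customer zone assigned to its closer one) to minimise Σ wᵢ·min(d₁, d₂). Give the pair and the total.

Evaluate every pair (each demand assigned to the nearer of the two):
  {β, γ}: total = 429
  {β, δ}: total = 477
  {α, β}: total = 489
  {β, ε}: total = 489
  {γ, δ}: total = 666
  {δ, ε}: total = 674
  {γ, ε}: total = 704
  {α, δ}: total = 714
  {α, γ}: total = 824
  {α, ε}: total = 842
Best pair: {β, γ} with total 429.

{β, γ}, total 429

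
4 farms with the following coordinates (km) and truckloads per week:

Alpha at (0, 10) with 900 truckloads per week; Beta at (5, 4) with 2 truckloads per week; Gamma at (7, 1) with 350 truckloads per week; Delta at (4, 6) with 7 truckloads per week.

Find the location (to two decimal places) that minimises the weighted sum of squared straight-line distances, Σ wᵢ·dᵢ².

(1.98, 7.47)

The minimiser of Σwᵢ‖p−pᵢ‖² is the weighted centroid p* = (Σwᵢpᵢ)/(Σwᵢ).
Σwᵢ = 1259.
Σwᵢxᵢ = 900·0 + 2·5 + 350·7 + 7·4 = 2488.
Σwᵢyᵢ = 900·10 + 2·4 + 350·1 + 7·6 = 9400.
x* = 2488/1259 = 1.98, y* = 9400/1259 = 7.47.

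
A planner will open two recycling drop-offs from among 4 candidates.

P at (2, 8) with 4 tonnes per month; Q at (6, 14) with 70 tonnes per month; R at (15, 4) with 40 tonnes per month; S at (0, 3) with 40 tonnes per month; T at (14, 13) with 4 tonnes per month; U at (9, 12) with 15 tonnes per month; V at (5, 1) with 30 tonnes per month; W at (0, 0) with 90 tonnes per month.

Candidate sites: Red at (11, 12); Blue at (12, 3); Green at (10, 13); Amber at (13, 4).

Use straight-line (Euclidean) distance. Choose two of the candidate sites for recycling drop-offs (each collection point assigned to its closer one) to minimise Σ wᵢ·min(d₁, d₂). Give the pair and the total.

{Blue, Green}, total 2301.7

Evaluate every pair (each demand assigned to the nearer of the two):
  {Blue, Green}: total = 2301.7
  {Red, Blue}: total = 2397.1
  {Green, Amber}: total = 2445.6
  {Red, Amber}: total = 2541.0
  {Blue, Amber}: total = 2961.2
  {Red, Green}: total = 3124.7
Best pair: {Blue, Green} with total 2301.7.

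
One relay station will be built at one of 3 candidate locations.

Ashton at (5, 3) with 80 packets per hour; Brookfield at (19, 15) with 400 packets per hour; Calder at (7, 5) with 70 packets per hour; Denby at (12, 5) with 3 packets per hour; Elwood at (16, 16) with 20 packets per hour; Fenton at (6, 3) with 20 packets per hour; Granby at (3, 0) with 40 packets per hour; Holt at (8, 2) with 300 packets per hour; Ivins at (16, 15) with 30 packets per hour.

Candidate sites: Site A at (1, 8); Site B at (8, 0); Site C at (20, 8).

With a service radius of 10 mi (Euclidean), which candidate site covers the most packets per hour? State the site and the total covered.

Site B, covering 513

Coverage radius r = 10 mi; a point is covered iff (Δx)²+(Δy)² ≤ 10² = 100.
  Site A (1, 8): covers {Ashton, Calder, Fenton, Granby, Holt} → 510
  Site B (8, 0): covers {Ashton, Calder, Denby, Fenton, Granby, Holt} → 513
  Site C (20, 8): covers {Brookfield, Denby, Elwood, Ivins} → 453
Maximum coverage at Site B: 513 packets per hour.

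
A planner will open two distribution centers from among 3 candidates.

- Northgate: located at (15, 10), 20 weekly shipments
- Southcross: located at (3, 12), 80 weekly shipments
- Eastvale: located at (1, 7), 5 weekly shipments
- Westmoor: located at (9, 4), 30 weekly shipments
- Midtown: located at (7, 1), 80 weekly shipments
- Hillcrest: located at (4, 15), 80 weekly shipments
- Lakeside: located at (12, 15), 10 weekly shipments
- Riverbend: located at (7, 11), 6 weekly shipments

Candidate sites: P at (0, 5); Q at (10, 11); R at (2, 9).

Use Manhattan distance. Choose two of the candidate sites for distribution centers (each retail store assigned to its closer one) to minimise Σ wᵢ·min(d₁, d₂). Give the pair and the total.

{Q, R}, total 2453

Evaluate every pair (each demand assigned to the nearer of the two):
  {Q, R}: total = 2453
  {P, R}: total = 2637
  {P, Q}: total = 2773
Best pair: {Q, R} with total 2453.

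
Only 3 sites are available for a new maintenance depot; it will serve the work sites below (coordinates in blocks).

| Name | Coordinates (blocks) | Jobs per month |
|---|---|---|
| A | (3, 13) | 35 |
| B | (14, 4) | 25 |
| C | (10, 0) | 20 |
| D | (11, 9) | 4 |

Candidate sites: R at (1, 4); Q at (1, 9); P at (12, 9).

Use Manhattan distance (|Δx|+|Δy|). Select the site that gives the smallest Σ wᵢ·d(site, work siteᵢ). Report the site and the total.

Total weighted distance at each candidate:
  R (1, 4): total = 1030
  Q (1, 9): total = 1060
  P (12, 9): total = 854
Minimum is at P with total 854 blocks.

P, total 854 blocks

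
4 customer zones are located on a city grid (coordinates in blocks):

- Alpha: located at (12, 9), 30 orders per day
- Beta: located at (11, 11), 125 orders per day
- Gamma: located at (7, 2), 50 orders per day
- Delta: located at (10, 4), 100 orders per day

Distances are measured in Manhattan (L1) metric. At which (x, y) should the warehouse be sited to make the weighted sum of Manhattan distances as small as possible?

(11, 9)

Manhattan distance separates: Σwᵢ(|x−xᵢ|+|y−yᵢ|) = Σwᵢ|x−xᵢ| + Σwᵢ|y−yᵢ|, so x and y are optimised independently as 1-D weighted medians.
Total weight W = 305; half = 152.5.
x-coordinate, sorted with cumulative weight:
  x=7 (Gamma, w=50) cum 50
  x=10 (Delta, w=100) cum 150
  x=11 (Beta, w=125) cum 275  ← median
  x=12 (Alpha, w=30) cum 305
⇒ x* = 11
y-coordinate, sorted with cumulative weight:
  y=2 (Gamma, w=50) cum 50
  y=4 (Delta, w=100) cum 150
  y=9 (Alpha, w=30) cum 180  ← median
  y=11 (Beta, w=125) cum 305
⇒ y* = 9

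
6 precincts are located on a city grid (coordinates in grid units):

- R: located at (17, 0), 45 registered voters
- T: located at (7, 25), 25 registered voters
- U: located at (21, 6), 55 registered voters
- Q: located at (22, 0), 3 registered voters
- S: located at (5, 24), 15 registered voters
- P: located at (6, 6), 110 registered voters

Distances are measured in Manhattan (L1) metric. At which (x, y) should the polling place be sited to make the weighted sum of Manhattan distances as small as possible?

(7, 6)

Manhattan distance separates: Σwᵢ(|x−xᵢ|+|y−yᵢ|) = Σwᵢ|x−xᵢ| + Σwᵢ|y−yᵢ|, so x and y are optimised independently as 1-D weighted medians.
Total weight W = 253; half = 126.5.
x-coordinate, sorted with cumulative weight:
  x=5 (S, w=15) cum 15
  x=6 (P, w=110) cum 125
  x=7 (T, w=25) cum 150  ← median
  x=17 (R, w=45) cum 195
  x=21 (U, w=55) cum 250
  x=22 (Q, w=3) cum 253
⇒ x* = 7
y-coordinate, sorted with cumulative weight:
  y=0 (R, w=45) cum 45
  y=0 (Q, w=3) cum 48
  y=6 (U, w=55) cum 103
  y=6 (P, w=110) cum 213  ← median
  y=24 (S, w=15) cum 228
  y=25 (T, w=25) cum 253
⇒ y* = 6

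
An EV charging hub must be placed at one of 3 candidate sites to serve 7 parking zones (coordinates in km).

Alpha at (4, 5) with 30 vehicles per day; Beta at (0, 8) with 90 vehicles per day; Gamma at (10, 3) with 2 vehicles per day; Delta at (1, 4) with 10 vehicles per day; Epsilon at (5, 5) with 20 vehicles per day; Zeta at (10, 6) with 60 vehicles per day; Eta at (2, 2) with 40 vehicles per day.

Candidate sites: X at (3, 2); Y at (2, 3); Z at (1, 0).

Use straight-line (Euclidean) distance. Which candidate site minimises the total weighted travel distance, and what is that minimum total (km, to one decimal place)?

Y, total 1224.4 km

Total weighted distance at each candidate:
  X (3, 2): total = 1336.9
  Y (2, 3): total = 1224.4
  Z (1, 0): total = 1826.0
Minimum is at Y with total 1224.4 km.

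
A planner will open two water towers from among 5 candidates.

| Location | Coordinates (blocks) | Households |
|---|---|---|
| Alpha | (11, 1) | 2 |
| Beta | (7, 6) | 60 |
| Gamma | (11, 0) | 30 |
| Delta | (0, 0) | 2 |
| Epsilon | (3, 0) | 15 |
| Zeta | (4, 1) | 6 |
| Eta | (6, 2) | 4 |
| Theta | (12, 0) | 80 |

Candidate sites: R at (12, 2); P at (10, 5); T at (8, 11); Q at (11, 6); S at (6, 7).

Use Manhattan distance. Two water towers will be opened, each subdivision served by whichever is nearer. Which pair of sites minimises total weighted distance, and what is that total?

Evaluate every pair (each demand assigned to the nearer of the two):
  {R, S}: total = 618
  {R, P}: total = 765
  {R, Q}: total = 765
  {R, T}: total = 885
  {P, S}: total = 1114
  {Q, S}: total = 1114
  {P, T}: total = 1288
  {P, Q}: total = 1288
  {T, Q}: total = 1342
  {T, S}: total = 1786
Best pair: {R, S} with total 618.

{R, S}, total 618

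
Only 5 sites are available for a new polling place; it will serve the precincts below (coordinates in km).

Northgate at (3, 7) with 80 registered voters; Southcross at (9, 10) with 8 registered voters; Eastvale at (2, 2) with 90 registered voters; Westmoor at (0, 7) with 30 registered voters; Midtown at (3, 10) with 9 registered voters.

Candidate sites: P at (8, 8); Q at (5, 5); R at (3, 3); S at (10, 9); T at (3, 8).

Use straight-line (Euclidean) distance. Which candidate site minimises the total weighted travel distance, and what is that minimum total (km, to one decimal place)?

Total weighted distance at each candidate:
  P (8, 8): total = 1479.8
  Q (5, 5): total = 869.4
  R (3, 3): total = 734.0
  S (10, 9): total = 1920.0
  T (3, 8): total = 790.9
Minimum is at R with total 734.0 km.

R, total 734.0 km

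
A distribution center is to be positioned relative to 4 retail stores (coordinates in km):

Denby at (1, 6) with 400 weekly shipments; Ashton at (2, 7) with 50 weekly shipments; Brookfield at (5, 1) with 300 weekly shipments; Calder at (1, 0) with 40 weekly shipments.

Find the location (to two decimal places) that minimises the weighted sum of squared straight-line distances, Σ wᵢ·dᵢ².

(2.58, 3.86)

The minimiser of Σwᵢ‖p−pᵢ‖² is the weighted centroid p* = (Σwᵢpᵢ)/(Σwᵢ).
Σwᵢ = 790.
Σwᵢxᵢ = 400·1 + 50·2 + 300·5 + 40·1 = 2040.
Σwᵢyᵢ = 400·6 + 50·7 + 300·1 + 40·0 = 3050.
x* = 2040/790 = 2.58, y* = 3050/790 = 3.86.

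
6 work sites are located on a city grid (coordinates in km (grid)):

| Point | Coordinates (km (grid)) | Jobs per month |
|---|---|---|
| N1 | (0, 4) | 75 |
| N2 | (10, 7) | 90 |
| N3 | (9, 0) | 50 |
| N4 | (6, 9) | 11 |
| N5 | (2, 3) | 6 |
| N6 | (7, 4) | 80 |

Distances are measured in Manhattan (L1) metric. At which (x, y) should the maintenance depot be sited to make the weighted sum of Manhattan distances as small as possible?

Manhattan distance separates: Σwᵢ(|x−xᵢ|+|y−yᵢ|) = Σwᵢ|x−xᵢ| + Σwᵢ|y−yᵢ|, so x and y are optimised independently as 1-D weighted medians.
Total weight W = 312; half = 156.
x-coordinate, sorted with cumulative weight:
  x=0 (N1, w=75) cum 75
  x=2 (N5, w=6) cum 81
  x=6 (N4, w=11) cum 92
  x=7 (N6, w=80) cum 172  ← median
  x=9 (N3, w=50) cum 222
  x=10 (N2, w=90) cum 312
⇒ x* = 7
y-coordinate, sorted with cumulative weight:
  y=0 (N3, w=50) cum 50
  y=3 (N5, w=6) cum 56
  y=4 (N1, w=75) cum 131
  y=4 (N6, w=80) cum 211  ← median
  y=7 (N2, w=90) cum 301
  y=9 (N4, w=11) cum 312
⇒ y* = 4

(7, 4)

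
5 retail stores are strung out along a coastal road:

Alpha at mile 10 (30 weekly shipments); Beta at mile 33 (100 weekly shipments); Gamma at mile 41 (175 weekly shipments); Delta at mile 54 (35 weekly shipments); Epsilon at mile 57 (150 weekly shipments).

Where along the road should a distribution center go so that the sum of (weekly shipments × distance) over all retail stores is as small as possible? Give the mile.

For a sum of weighted absolute distances on a line, the optimum is the weighted median (not the mean). Total weight W = 490; half-weight = 245.
Sort by position and accumulate weight:
  mile 10 (Alpha, w=30) → cum 30
  mile 33 (Beta, w=100) → cum 130
  mile 41 (Gamma, w=175) → cum 305  ≥ 245 → median here
  mile 54 (Delta, w=35) → cum 340
  mile 57 (Epsilon, w=150) → cum 490
Optimal location: mile 41.

x = 41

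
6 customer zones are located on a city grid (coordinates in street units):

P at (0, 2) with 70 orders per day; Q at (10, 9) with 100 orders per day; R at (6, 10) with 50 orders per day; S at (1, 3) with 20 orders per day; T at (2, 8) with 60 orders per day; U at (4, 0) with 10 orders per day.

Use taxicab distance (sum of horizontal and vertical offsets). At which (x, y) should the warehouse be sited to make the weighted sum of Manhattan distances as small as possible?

Manhattan distance separates: Σwᵢ(|x−xᵢ|+|y−yᵢ|) = Σwᵢ|x−xᵢ| + Σwᵢ|y−yᵢ|, so x and y are optimised independently as 1-D weighted medians.
Total weight W = 310; half = 155.
x-coordinate, sorted with cumulative weight:
  x=0 (P, w=70) cum 70
  x=1 (S, w=20) cum 90
  x=2 (T, w=60) cum 150
  x=4 (U, w=10) cum 160  ← median
  x=6 (R, w=50) cum 210
  x=10 (Q, w=100) cum 310
⇒ x* = 4
y-coordinate, sorted with cumulative weight:
  y=0 (U, w=10) cum 10
  y=2 (P, w=70) cum 80
  y=3 (S, w=20) cum 100
  y=8 (T, w=60) cum 160  ← median
  y=9 (Q, w=100) cum 260
  y=10 (R, w=50) cum 310
⇒ y* = 8

(4, 8)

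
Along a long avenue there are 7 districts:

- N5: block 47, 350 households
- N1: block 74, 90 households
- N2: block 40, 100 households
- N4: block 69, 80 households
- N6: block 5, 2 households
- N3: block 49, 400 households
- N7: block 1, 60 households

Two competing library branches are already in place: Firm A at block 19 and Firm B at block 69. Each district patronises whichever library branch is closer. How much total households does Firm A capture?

The indifferent point is the midpoint (19+69)/2 = 44; districts left of it (closer to Firm A at 19) go to Firm A, those right go to Firm B.
  N7 at 1 (w=60) → Firm A
  N6 at 5 (w=2) → Firm A
  N2 at 40 (w=100) → Firm A
  N5 at 47 (w=350) → Firm B
  N3 at 49 (w=400) → Firm B
  N4 at 69 (w=80) → Firm B
  N1 at 74 (w=90) → Firm B
Firm A captures 162; Firm B captures 920.

162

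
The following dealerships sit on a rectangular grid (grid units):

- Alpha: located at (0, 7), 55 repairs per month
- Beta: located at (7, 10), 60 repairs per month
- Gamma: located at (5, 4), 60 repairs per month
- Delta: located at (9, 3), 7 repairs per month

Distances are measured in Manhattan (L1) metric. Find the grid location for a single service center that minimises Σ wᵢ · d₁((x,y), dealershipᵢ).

Manhattan distance separates: Σwᵢ(|x−xᵢ|+|y−yᵢ|) = Σwᵢ|x−xᵢ| + Σwᵢ|y−yᵢ|, so x and y are optimised independently as 1-D weighted medians.
Total weight W = 182; half = 91.
x-coordinate, sorted with cumulative weight:
  x=0 (Alpha, w=55) cum 55
  x=5 (Gamma, w=60) cum 115  ← median
  x=7 (Beta, w=60) cum 175
  x=9 (Delta, w=7) cum 182
⇒ x* = 5
y-coordinate, sorted with cumulative weight:
  y=3 (Delta, w=7) cum 7
  y=4 (Gamma, w=60) cum 67
  y=7 (Alpha, w=55) cum 122  ← median
  y=10 (Beta, w=60) cum 182
⇒ y* = 7

(5, 7)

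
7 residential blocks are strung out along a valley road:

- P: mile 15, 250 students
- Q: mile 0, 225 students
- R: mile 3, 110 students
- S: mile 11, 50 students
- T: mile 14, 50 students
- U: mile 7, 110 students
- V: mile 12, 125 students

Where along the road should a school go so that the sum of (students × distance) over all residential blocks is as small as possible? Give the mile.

x = 11

For a sum of weighted absolute distances on a line, the optimum is the weighted median (not the mean). Total weight W = 920; half-weight = 460.
Sort by position and accumulate weight:
  mile 0 (Q, w=225) → cum 225
  mile 3 (R, w=110) → cum 335
  mile 7 (U, w=110) → cum 445
  mile 11 (S, w=50) → cum 495  ≥ 460 → median here
  mile 12 (V, w=125) → cum 620
  mile 14 (T, w=50) → cum 670
  mile 15 (P, w=250) → cum 920
Optimal location: mile 11.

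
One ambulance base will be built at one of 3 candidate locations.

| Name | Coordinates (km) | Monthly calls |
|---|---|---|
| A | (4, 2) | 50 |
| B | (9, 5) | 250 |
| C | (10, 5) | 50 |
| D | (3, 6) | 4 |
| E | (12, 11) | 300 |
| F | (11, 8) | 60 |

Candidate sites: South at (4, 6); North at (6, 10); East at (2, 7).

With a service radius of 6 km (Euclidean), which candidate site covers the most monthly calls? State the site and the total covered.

Coverage radius r = 6 km; a point is covered iff (Δx)²+(Δy)² ≤ 6² = 36.
  South (4, 6): covers {A, B, D} → 304
  North (6, 10): covers {B, D, F} → 314
  East (2, 7): covers {A, D} → 54
Maximum coverage at North: 314 monthly calls.

North, covering 314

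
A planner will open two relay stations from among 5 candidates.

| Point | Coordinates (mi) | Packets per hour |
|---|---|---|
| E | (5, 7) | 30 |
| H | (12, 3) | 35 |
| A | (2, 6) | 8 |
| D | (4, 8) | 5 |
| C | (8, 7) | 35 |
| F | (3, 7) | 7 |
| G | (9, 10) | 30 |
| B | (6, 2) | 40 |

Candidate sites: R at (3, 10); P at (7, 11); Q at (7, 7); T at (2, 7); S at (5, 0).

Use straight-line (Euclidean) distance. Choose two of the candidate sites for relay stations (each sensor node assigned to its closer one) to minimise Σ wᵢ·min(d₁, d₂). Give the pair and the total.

{Q, S}, total 601.3

Evaluate every pair (each demand assigned to the nearer of the two):
  {Q, S}: total = 601.3
  {Q, T}: total = 657.4
  {P, Q}: total = 674.8
  {R, Q}: total = 696.4
  {P, S}: total = 816.0
  {T, S}: total = 910.6
  {R, S}: total = 913.4
  {P, T}: total = 913.9
  {R, P}: total = 1056.7
  {R, T}: total = 1133.4
Best pair: {Q, S} with total 601.3.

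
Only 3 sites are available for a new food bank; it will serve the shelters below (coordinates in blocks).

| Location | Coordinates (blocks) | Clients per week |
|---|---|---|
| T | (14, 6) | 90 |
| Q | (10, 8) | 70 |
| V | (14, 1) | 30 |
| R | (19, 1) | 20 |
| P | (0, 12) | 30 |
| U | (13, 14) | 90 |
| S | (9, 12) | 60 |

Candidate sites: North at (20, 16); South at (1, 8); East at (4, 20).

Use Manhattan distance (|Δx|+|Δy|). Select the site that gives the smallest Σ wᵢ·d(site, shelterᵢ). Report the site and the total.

Total weighted distance at each candidate:
  North (20, 16): total = 6080
  South (1, 8): total = 5570
  East (4, 20): total = 7460
Minimum is at South with total 5570 blocks.

South, total 5570 blocks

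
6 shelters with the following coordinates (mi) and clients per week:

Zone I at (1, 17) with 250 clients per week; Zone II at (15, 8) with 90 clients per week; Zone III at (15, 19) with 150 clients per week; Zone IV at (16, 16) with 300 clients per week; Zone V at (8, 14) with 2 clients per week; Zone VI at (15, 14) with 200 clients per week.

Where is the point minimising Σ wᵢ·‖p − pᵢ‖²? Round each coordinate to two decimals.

The minimiser of Σwᵢ‖p−pᵢ‖² is the weighted centroid p* = (Σwᵢpᵢ)/(Σwᵢ).
Σwᵢ = 992.
Σwᵢxᵢ = 250·1 + 90·15 + 150·15 + 300·16 + 2·8 + 200·15 = 11666.
Σwᵢyᵢ = 250·17 + 90·8 + 150·19 + 300·16 + 2·14 + 200·14 = 15448.
x* = 11666/992 = 11.76, y* = 15448/992 = 15.57.

(11.76, 15.57)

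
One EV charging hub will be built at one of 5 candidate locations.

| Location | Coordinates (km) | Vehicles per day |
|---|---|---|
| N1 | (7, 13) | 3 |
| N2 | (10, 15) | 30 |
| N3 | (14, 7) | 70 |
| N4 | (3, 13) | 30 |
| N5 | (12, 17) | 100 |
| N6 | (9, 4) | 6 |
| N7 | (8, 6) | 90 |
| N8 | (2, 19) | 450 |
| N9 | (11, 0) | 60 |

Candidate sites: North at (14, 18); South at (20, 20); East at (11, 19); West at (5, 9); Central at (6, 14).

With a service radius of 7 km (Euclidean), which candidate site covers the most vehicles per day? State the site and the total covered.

Coverage radius r = 7 km; a point is covered iff (Δx)²+(Δy)² ≤ 7² = 49.
  North (14, 18): covers {N2, N5} → 130
  South (20, 20): covers {none} → 0
  East (11, 19): covers {N2, N5} → 130
  West (5, 9): covers {N1, N4, N6, N7} → 129
  Central (6, 14): covers {N1, N2, N4, N5, N8} → 613
Maximum coverage at Central: 613 vehicles per day.

Central, covering 613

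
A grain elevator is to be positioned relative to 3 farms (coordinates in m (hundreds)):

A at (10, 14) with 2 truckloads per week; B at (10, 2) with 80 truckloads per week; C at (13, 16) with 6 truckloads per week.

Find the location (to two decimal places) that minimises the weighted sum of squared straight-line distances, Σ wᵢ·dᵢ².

The minimiser of Σwᵢ‖p−pᵢ‖² is the weighted centroid p* = (Σwᵢpᵢ)/(Σwᵢ).
Σwᵢ = 88.
Σwᵢxᵢ = 2·10 + 80·10 + 6·13 = 898.
Σwᵢyᵢ = 2·14 + 80·2 + 6·16 = 284.
x* = 898/88 = 10.20, y* = 284/88 = 3.23.

(10.20, 3.23)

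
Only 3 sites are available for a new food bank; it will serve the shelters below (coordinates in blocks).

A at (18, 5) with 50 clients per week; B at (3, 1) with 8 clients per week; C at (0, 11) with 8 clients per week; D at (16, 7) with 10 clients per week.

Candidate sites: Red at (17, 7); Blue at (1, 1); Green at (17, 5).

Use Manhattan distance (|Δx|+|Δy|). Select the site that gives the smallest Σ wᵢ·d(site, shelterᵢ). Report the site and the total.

Total weighted distance at each candidate:
  Red (17, 7): total = 488
  Blue (1, 1): total = 1364
  Green (17, 5): total = 408
Minimum is at Green with total 408 blocks.

Green, total 408 blocks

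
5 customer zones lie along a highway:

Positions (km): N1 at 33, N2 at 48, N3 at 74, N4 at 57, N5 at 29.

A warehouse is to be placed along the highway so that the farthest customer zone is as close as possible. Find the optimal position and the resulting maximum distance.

location 51.5, max distance 22.5

The 1-center on a line is the midpoint of the two extreme points: leftmost at 29, rightmost at 74.
Optimal location = (29 + 74)/2 = 51.5; maximum distance = (74 − 29)/2 = 22.5.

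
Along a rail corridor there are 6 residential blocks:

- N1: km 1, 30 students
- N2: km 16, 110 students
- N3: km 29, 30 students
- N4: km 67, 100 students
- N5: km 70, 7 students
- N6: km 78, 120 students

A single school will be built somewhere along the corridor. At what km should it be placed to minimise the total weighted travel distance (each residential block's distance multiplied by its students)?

For a sum of weighted absolute distances on a line, the optimum is the weighted median (not the mean). Total weight W = 397; half-weight = 198.5.
Sort by position and accumulate weight:
  km 1 (N1, w=30) → cum 30
  km 16 (N2, w=110) → cum 140
  km 29 (N3, w=30) → cum 170
  km 67 (N4, w=100) → cum 270  ≥ 198.5 → median here
  km 70 (N5, w=7) → cum 277
  km 78 (N6, w=120) → cum 397
Optimal location: km 67.

x = 67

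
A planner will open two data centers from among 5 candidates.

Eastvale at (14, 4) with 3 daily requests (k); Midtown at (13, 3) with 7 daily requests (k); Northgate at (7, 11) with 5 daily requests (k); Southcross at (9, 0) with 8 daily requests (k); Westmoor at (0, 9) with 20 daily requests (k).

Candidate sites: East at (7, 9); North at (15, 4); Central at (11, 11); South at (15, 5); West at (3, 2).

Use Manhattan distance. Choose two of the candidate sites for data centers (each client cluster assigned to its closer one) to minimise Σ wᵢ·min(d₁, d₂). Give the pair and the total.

Evaluate every pair (each demand assigned to the nearer of the two):
  {East, North}: total = 254
  {East, South}: total = 272
  {East, West}: total = 327
  {East, Central}: total = 338
  {North, West}: total = 353
  {South, West}: total = 363
  {North, Central}: total = 384
  {Central, West}: total = 384
  {Central, South}: total = 402
  {North, South}: total = 554
Best pair: {East, North} with total 254.

{East, North}, total 254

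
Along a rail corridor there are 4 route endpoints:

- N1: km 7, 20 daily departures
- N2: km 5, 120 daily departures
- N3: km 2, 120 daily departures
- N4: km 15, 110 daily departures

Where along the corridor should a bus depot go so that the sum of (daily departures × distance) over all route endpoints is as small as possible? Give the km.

For a sum of weighted absolute distances on a line, the optimum is the weighted median (not the mean). Total weight W = 370; half-weight = 185.
Sort by position and accumulate weight:
  km 2 (N3, w=120) → cum 120
  km 5 (N2, w=120) → cum 240  ≥ 185 → median here
  km 7 (N1, w=20) → cum 260
  km 15 (N4, w=110) → cum 370
Optimal location: km 5.

x = 5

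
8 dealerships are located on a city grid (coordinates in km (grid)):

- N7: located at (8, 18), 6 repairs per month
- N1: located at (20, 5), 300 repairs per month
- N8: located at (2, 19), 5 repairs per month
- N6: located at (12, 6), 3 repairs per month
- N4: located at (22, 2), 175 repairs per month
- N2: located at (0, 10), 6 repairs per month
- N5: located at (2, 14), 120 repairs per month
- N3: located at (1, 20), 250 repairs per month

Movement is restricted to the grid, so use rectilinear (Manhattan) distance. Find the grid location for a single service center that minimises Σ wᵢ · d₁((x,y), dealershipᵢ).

Manhattan distance separates: Σwᵢ(|x−xᵢ|+|y−yᵢ|) = Σwᵢ|x−xᵢ| + Σwᵢ|y−yᵢ|, so x and y are optimised independently as 1-D weighted medians.
Total weight W = 865; half = 432.5.
x-coordinate, sorted with cumulative weight:
  x=0 (N2, w=6) cum 6
  x=1 (N3, w=250) cum 256
  x=2 (N8, w=5) cum 261
  x=2 (N5, w=120) cum 381
  x=8 (N7, w=6) cum 387
  x=12 (N6, w=3) cum 390
  x=20 (N1, w=300) cum 690  ← median
  x=22 (N4, w=175) cum 865
⇒ x* = 20
y-coordinate, sorted with cumulative weight:
  y=2 (N4, w=175) cum 175
  y=5 (N1, w=300) cum 475  ← median
  y=6 (N6, w=3) cum 478
  y=10 (N2, w=6) cum 484
  y=14 (N5, w=120) cum 604
  y=18 (N7, w=6) cum 610
  y=19 (N8, w=5) cum 615
  y=20 (N3, w=250) cum 865
⇒ y* = 5

(20, 5)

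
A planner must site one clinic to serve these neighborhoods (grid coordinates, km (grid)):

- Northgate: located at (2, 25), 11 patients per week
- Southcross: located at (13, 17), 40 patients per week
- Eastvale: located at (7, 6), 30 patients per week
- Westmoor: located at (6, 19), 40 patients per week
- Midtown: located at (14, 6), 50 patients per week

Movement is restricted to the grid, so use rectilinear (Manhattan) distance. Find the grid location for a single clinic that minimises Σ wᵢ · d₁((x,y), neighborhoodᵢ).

Manhattan distance separates: Σwᵢ(|x−xᵢ|+|y−yᵢ|) = Σwᵢ|x−xᵢ| + Σwᵢ|y−yᵢ|, so x and y are optimised independently as 1-D weighted medians.
Total weight W = 171; half = 85.5.
x-coordinate, sorted with cumulative weight:
  x=2 (Northgate, w=11) cum 11
  x=6 (Westmoor, w=40) cum 51
  x=7 (Eastvale, w=30) cum 81
  x=13 (Southcross, w=40) cum 121  ← median
  x=14 (Midtown, w=50) cum 171
⇒ x* = 13
y-coordinate, sorted with cumulative weight:
  y=6 (Eastvale, w=30) cum 30
  y=6 (Midtown, w=50) cum 80
  y=17 (Southcross, w=40) cum 120  ← median
  y=19 (Westmoor, w=40) cum 160
  y=25 (Northgate, w=11) cum 171
⇒ y* = 17

(13, 17)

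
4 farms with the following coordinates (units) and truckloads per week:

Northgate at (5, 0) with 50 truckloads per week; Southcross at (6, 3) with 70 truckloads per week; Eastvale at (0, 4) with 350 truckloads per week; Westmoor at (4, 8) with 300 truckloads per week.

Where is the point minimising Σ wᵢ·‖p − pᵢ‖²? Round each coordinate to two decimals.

(2.43, 5.21)

The minimiser of Σwᵢ‖p−pᵢ‖² is the weighted centroid p* = (Σwᵢpᵢ)/(Σwᵢ).
Σwᵢ = 770.
Σwᵢxᵢ = 50·5 + 70·6 + 350·0 + 300·4 = 1870.
Σwᵢyᵢ = 50·0 + 70·3 + 350·4 + 300·8 = 4010.
x* = 1870/770 = 2.43, y* = 4010/770 = 5.21.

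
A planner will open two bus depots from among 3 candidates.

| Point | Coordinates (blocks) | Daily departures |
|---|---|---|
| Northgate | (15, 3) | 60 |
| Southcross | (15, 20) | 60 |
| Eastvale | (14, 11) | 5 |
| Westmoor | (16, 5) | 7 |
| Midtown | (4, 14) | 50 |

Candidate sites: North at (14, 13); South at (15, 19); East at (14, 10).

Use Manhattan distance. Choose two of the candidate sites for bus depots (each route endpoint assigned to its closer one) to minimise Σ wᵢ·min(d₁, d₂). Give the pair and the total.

{South, East}, total 1294

Evaluate every pair (each demand assigned to the nearer of the two):
  {South, East}: total = 1294
  {North, South}: total = 1350
  {North, East}: total = 1564
Best pair: {South, East} with total 1294.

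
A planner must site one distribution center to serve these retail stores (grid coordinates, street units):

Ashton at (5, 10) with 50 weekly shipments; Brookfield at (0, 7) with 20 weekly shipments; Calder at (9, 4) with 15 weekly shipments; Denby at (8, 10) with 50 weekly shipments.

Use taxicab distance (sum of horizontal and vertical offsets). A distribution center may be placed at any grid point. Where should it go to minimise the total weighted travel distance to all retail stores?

Manhattan distance separates: Σwᵢ(|x−xᵢ|+|y−yᵢ|) = Σwᵢ|x−xᵢ| + Σwᵢ|y−yᵢ|, so x and y are optimised independently as 1-D weighted medians.
Total weight W = 135; half = 67.5.
x-coordinate, sorted with cumulative weight:
  x=0 (Brookfield, w=20) cum 20
  x=5 (Ashton, w=50) cum 70  ← median
  x=8 (Denby, w=50) cum 120
  x=9 (Calder, w=15) cum 135
⇒ x* = 5
y-coordinate, sorted with cumulative weight:
  y=4 (Calder, w=15) cum 15
  y=7 (Brookfield, w=20) cum 35
  y=10 (Ashton, w=50) cum 85  ← median
  y=10 (Denby, w=50) cum 135
⇒ y* = 10

(5, 10)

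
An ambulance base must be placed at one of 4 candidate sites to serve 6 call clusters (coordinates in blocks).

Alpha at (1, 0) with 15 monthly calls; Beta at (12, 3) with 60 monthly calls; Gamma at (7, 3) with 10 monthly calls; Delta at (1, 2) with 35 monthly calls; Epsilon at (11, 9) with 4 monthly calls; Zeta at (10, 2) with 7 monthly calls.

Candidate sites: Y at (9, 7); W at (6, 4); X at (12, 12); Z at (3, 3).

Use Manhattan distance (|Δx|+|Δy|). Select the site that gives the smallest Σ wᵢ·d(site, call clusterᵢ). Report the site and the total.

Total weighted distance at each candidate:
  Y (9, 7): total = 1218
  W (6, 4): total = 902
  X (12, 12): total = 1860
  Z (3, 3): total = 872
Minimum is at Z with total 872 blocks.

Z, total 872 blocks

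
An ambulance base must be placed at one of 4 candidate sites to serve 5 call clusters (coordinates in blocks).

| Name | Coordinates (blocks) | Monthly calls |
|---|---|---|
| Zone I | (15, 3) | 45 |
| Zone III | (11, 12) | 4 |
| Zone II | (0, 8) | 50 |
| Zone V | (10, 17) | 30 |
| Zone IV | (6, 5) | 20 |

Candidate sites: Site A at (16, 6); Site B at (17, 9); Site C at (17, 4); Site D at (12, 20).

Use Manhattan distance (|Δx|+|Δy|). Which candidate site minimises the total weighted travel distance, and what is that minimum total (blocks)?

Total weighted distance at each candidate:
  Site A (16, 6): total = 1854
  Site B (17, 9): total = 2046
  Site C (17, 4): total = 2081
  Site D (12, 20): total = 2706
Minimum is at Site A with total 1854 blocks.

Site A, total 1854 blocks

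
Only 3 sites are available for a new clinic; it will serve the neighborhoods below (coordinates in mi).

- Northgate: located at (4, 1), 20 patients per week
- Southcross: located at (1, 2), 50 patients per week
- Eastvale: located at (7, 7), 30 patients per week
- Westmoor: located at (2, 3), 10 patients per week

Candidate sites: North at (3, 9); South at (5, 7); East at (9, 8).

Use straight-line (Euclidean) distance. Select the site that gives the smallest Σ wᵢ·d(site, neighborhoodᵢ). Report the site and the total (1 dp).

Total weighted distance at each candidate:
  North (3, 9): total = 720.2
  South (5, 7): total = 551.8
  East (9, 8): total = 825.2
Minimum is at South with total 551.8 mi.

South, total 551.8 mi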